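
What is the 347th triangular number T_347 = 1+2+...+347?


n(n+1)/2 = 347×348/2 = 120756/2 = 60378

Σk = 60378


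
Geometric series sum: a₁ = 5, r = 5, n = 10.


Sₙ = 5×(5^10 - 1)/(5 - 1)
= 5×(9765625 - 1)/4
= 5×9765624/4
= 12207030

S_10 = 12207030


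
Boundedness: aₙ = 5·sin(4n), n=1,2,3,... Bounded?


For all n, -1 ≤ sin(4n) ≤ 1, so -5 ≤ 5·sin(4n) ≤ 5
Lower bound: -5, Upper bound: 5
The sequence IS bounded

Bounded (-5 ≤ aₙ ≤ 5)


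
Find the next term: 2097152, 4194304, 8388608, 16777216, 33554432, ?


Pattern: powers of 2: 2ⁿ
Terms: 2097152, 4194304, 8388608, 16777216, 33554432
Next term = 67108864

Next term = 67108864


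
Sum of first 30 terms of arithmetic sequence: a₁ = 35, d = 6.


aₙ = 35 + (30-1)×6 = 209
Sₙ = n(a₁+aₙ)/2 = 30×(35+209)/2
= 30×244/2 = 3660

S_30 = 3660


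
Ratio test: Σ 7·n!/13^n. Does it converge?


aₙ = 7·n!/13^n
a_{n+1}/aₙ = (n+1)!/13^(n+1) × 13^n/n!  (constant 7 cancels)
= (n+1)/13
L = lim(n→∞) (n+1)/13 = ∞
L > 1 → series DIVERGES

Diverges (ratio test: L = ∞ > 1)


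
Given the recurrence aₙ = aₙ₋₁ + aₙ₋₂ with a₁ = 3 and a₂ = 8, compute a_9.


Computing iteratively: 3, 8, 11, 19, 30, 49, 79, 128, 207
a_9 = 207

a_9 = 207


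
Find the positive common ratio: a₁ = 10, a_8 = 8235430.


r^(n-1) = aₙ/a₁
r^7 = 8235430/10 = 823543
r = 823543^(1/7)
= 7

r = 7


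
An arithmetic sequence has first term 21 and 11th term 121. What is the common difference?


d = (aₙ - a₁)/(n-1)
= (121 - 21)/(11-1)
= 100/10 = 10

d = 10


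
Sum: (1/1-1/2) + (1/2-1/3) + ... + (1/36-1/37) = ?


Telescoping: adjacent terms cancel.
= 1/1 - 1/37
= 1 - 1/37 = 36/37

Sum = 36/37


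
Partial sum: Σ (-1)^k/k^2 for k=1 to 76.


S = -1 + 1/4 - 1/9 + 1/16 - 1/25 + 1/36 - 1/49 + 1/64 ± ...
= -0.8224
(Full series converges to -π²/12 ≈ -0.8225)

S_76 = -0.8224


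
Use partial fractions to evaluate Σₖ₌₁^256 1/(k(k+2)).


1/(k(k+2)) = (1/2)·(1/k - 1/(k+2)) (partial fractions)
Telescoping: Σ = (1/2)·(1 + 1/2 - 1/257 - 1/258) = 24736/33153

Sum = 24736/33153


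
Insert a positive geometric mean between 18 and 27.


GM = √(18×27) = √486 = 22.0454

GM = 22.0454


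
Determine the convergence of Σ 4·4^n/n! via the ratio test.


aₙ = 4·4^n/n!
a_{n+1}/aₙ = 4^(n+1)/(n+1)! × n!/4^n  (constant 4 cancels)
= 4/(n+1)
L = lim(n→∞) 4/(n+1) = 0
L < 1 → series CONVERGES

Converges (ratio test: L = 0 < 1)


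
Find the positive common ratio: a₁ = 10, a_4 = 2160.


r^(n-1) = aₙ/a₁
r^3 = 2160/10 = 216
r = 216^(1/3)
= 6

r = 6


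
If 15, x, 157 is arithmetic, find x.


AM = (15 + 157)/2 = 172/2 = 86

AM = 86


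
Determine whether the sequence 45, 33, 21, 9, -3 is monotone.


Differences: -12, -12, -12, -12
All differences < 0 → strictly DECREASING

Monotonically decreasing


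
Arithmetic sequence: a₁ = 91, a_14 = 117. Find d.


d = (aₙ - a₁)/(n-1)
= (117 - 91)/(14-1)
= 26/13 = 2

d = 2


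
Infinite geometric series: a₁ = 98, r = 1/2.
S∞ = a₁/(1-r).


S∞ = a₁/(1-r) = 98/(1 - 1/2)
= 98/(1/2)
= 196

S∞ = 196


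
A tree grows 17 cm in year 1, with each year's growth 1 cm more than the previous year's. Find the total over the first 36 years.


aₙ = 17 + (36-1)×1 = 52
Sₙ = n(a₁+aₙ)/2 = 36×(17+52)/2
= 36×69/2 = 1242

S_36 = 1242


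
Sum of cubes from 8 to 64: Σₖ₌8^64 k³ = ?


Σₖ₌8^64 k³ = [64·65/2]² − [7·8/2]²
= 4326400 − 784 = 4325616

Σk³ = 4325616


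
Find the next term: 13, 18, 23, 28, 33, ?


Pattern: arithmetic (d=5)
Terms: 13, 18, 23, 28, 33
Next term = 38

Next term = 38


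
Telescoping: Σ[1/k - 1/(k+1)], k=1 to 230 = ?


Telescoping: adjacent terms cancel.
= 1/1 - 1/231
= 1 - 1/231 = 230/231

Sum = 230/231


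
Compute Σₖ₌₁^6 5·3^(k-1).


Sₙ = 5×(3^6 - 1)/(3 - 1)
= 5×(729 - 1)/2
= 5×728/2
= 1820

S_6 = 1820


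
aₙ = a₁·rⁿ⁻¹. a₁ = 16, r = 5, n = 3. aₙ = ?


aₙ = a₁·r^(n-1)
= 16×5^2
= 16×25
= 400

a_3 = 400


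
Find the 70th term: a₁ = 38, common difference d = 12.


aₙ = a₁ + (n-1)d
= 38 + (70-1)×12
= 38 + 828
= 866

a_70 = 866


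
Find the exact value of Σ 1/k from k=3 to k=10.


Σₖ₌3^10 1/k = 1/3 + 1/4 + 1/5 + 1/6 + 1/7 + 1/8 + 1/9 + 1/10
= 3601/2520
≈ 1.429

Sum = 3601/2520 ≈ 1.429


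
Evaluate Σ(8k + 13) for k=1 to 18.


Σ(8k+13) = 8·Σk + 13·n
= 8·171 + 13·18
= 1368 + 234 = 1602

Σ = 1602


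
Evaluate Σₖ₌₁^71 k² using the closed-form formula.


n = 71
n(n+1)(2n+1)/6 = 71×72×143/6
= 731016/6 = 121836

Σk² = 121836


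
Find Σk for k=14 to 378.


Σₖ₌14^378 k = Σₖ₌₁^378 k − Σₖ₌₁^13 k
= 378·379/2 − 13·14/2
= 71631 − 91 = 71540

Σk = 71540


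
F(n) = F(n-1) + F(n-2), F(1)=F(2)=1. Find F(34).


Fibonacci sequence: 1, 1, 2, 3, 5, 8, 13, 21, 34, 55, 89, ...
F(34) = 5702887

F(34) = 5702887


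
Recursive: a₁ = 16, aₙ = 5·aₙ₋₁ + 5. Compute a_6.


Computing step by step:
a_1 = 16
a_2 = 85
a_3 = 430
a_4 = 2155
a_5 = 10780
a_6 = 53905


a_6 = 53905


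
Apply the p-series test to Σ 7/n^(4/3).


p-series test: Σ c/n^p converges if p > 1, diverges if p ≤ 1 (constant c > 0 doesn't affect convergence).
p = 4/3
4/3 > 1 → CONVERGES

Converges (p = 4/3 > 1)


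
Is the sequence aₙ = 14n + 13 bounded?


aₙ = 14n + 13 → as n→∞, aₙ→∞
No finite upper bound exists
The sequence is UNBOUNDED

Unbounded (aₙ → ∞ as n → ∞)


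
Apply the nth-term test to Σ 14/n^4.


lim(n→∞) 14/n^4 = 0
lim aₙ = 0 → nth-term test is INCONCLUSIVE
(Need other tests; this is actually a convergent p-series with p=4 > 1)

Inconclusive (lim aₙ = 0; need another test)


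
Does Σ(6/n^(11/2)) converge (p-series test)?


p-series test: Σ c/n^p converges if p > 1, diverges if p ≤ 1 (constant c > 0 doesn't affect convergence).
p = 11/2
11/2 > 1 → CONVERGES

Converges (p = 11/2 > 1)


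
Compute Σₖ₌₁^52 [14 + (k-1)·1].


aₙ = 14 + (52-1)×1 = 65
Sₙ = n(a₁+aₙ)/2 = 52×(14+65)/2
= 52×79/2 = 2054

S_52 = 2054


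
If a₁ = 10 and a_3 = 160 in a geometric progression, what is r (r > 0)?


r^(n-1) = aₙ/a₁
r^2 = 160/10 = 16
r = 16^(1/2)
= ±4; taking r > 0 gives r = 4

r = 4


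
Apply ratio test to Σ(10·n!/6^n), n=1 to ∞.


aₙ = 10·n!/6^n
a_{n+1}/aₙ = (n+1)!/6^(n+1) × 6^n/n!  (constant 10 cancels)
= (n+1)/6
L = lim(n→∞) (n+1)/6 = ∞
L > 1 → series DIVERGES

Diverges (ratio test: L = ∞ > 1)


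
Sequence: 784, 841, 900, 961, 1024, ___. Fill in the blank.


Pattern: perfect squares: n²
Terms: 784, 841, 900, 961, 1024
Next term = 1089

Next term = 1089


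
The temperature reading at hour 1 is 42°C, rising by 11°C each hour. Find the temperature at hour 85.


aₙ = a₁ + (n-1)d
= 42 + (85-1)×11
= 42 + 924
= 966

a_85 = 966


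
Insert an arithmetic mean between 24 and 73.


AM = (24 + 73)/2 = 97/2 = 48.5

AM = 48.5


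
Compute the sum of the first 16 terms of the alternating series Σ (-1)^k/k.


S = -1 + 1/2 - 1/3 + 1/4 - 1/5 + 1/6 - 1/7 + 1/8 ± ...
= -0.6629
(Full series converges to -ln(2) ≈ -0.6931)

S_16 = -0.6629


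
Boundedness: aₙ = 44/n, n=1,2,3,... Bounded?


a₁ = 44, a₂ = 44/2, a₃ = 44/3, ...
0 < aₙ ≤ 44 for all n ≥ 1
Lower bound: 0, Upper bound: 44
The sequence IS bounded

Bounded (0 < aₙ ≤ 44)


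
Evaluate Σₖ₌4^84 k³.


Σₖ₌4^84 k³ = [84·85/2]² − [3·4/2]²
= 12744900 − 36 = 12744864

Σk³ = 12744864


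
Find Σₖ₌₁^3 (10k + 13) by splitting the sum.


Σ(10k+13) = 10·Σk + 13·n
= 10·6 + 13·3
= 60 + 39 = 99

Σ = 99


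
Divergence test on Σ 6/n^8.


lim(n→∞) 6/n^8 = 0
lim aₙ = 0 → nth-term test is INCONCLUSIVE
(Need other tests; this is actually a convergent p-series with p=8 > 1)

Inconclusive (lim aₙ = 0; need another test)


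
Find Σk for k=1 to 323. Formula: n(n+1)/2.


n(n+1)/2 = 323×324/2 = 104652/2 = 52326

Σk = 52326


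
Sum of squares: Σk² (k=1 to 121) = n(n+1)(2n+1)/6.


n = 121
n(n+1)(2n+1)/6 = 121×122×243/6
= 3587166/6 = 597861

Σk² = 597861


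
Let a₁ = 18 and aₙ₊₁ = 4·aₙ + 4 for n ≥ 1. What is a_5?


Computing step by step:
a_1 = 18
a_2 = 76
a_3 = 308
a_4 = 1236
a_5 = 4948


a_5 = 4948


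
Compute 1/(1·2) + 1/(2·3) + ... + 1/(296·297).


1/(k(k+1)) = 1/k - 1/(k+1) (partial fractions)
Telescoping: Σ = 1 - 1/297 = 296/297

Sum = 296/297


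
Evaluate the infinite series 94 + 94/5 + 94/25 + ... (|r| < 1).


S∞ = a₁/(1-r) = 94/(1 - 1/5)
= 94/(4/5)
= 235/2

S∞ = 235/2


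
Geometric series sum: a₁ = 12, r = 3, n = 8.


Sₙ = 12×(3^8 - 1)/(3 - 1)
= 12×(6561 - 1)/2
= 12×6560/2
= 39360

S_8 = 39360


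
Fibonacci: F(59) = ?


Fibonacci sequence: 1, 1, 2, 3, 5, 8, 13, 21, 34, 55, 89, ...
F(59) = 956722026041

F(59) = 956722026041


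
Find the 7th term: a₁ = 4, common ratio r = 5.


aₙ = a₁·r^(n-1)
= 4×5^6
= 4×15625
= 62500

a_7 = 62500


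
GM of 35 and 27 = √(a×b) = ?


GM = √(35×27) = √945 = 30.7409

GM = 30.7409


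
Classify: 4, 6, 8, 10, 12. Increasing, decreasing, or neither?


Differences: 2, 2, 2, 2
All differences > 0 → strictly INCREASING

Monotonically increasing


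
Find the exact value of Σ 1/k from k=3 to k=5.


Σₖ₌3^5 1/k = 1/3 + 1/4 + 1/5
= 47/60
≈ 0.7833

Sum = 47/60 ≈ 0.7833


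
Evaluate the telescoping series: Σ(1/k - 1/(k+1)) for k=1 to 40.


Telescoping: adjacent terms cancel.
= 1/1 - 1/41
= 1 - 1/41 = 40/41

Sum = 40/41


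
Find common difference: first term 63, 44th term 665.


d = (aₙ - a₁)/(n-1)
= (665 - 63)/(44-1)
= 602/43 = 14

d = 14


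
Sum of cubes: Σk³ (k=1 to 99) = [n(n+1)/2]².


n(n+1)/2 = 99×100/2 = 4950
Σk³ = 4950² = 24502500

Σk³ = 24502500


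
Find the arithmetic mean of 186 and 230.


AM = (186 + 230)/2 = 416/2 = 208

AM = 208


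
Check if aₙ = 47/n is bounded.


a₁ = 47, a₂ = 47/2, a₃ = 47/3, ...
0 < aₙ ≤ 47 for all n ≥ 1
Lower bound: 0, Upper bound: 47
The sequence IS bounded

Bounded (0 < aₙ ≤ 47)


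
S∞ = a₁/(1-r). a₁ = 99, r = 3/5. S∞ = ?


S∞ = a₁/(1-r) = 99/(1 - 3/5)
= 99/(2/5)
= 495/2

S∞ = 495/2


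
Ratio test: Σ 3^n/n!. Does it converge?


aₙ = 3^n/n!
a_{n+1}/aₙ = 3^(n+1)/(n+1)! × n!/3^n
= 3/(n+1)
L = lim(n→∞) 3/(n+1) = 0
L < 1 → series CONVERGES

Converges (ratio test: L = 0 < 1)


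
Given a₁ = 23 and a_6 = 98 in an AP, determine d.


d = (aₙ - a₁)/(n-1)
= (98 - 23)/(6-1)
= 75/5 = 15

d = 15


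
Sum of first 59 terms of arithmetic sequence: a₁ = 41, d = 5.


aₙ = 41 + (59-1)×5 = 331
Sₙ = n(a₁+aₙ)/2 = 59×(41+331)/2
= 59×372/2 = 10974

S_59 = 10974


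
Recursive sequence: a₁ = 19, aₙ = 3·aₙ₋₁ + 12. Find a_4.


Computing step by step:
a_1 = 19
a_2 = 69
a_3 = 219
a_4 = 669


a_4 = 669


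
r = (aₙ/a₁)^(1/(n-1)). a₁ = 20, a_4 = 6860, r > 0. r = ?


r^(n-1) = aₙ/a₁
r^3 = 6860/20 = 343
r = 343^(1/3)
= 7

r = 7


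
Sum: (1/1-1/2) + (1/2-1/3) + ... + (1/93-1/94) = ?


Telescoping: adjacent terms cancel.
= 1/1 - 1/94
= 1 - 1/94 = 93/94

Sum = 93/94


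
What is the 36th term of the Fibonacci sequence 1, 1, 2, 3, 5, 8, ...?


Fibonacci sequence: 1, 1, 2, 3, 5, 8, 13, 21, 34, 55, 89, ...
F(36) = 14930352

F(36) = 14930352


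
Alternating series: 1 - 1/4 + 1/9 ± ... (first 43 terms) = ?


S = 1 - 1/4 + 1/9 - 1/16 + 1/25 - 1/36 + 1/49 - 1/64 ± ...
= 0.8227
(Full series converges to +π²/12 ≈ +0.8225)

S_43 = 0.8227


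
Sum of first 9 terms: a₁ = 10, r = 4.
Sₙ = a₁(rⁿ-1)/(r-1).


Sₙ = 10×(4^9 - 1)/(4 - 1)
= 10×(262144 - 1)/3
= 10×262143/3
= 873810

S_9 = 873810


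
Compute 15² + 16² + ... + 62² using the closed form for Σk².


Σₖ₌15^62 k² = Σₖ₌₁^62 k² − Σₖ₌₁^14 k²
= 62·63·125/6 − 14·15·29/6
= 81375 − 1015 = 80360

Σk² = 80360


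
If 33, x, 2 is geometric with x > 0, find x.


GM = √(33×2) = √66 = 8.124

GM = 8.124


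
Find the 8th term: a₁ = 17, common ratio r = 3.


aₙ = a₁·r^(n-1)
= 17×3^7
= 17×2187
= 37179

a_8 = 37179


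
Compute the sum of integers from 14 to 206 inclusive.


Σₖ₌14^206 k = Σₖ₌₁^206 k − Σₖ₌₁^13 k
= 206·207/2 − 13·14/2
= 21321 − 91 = 21230

Σk = 21230


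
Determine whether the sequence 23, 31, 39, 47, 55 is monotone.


Differences: 8, 8, 8, 8
All differences > 0 → strictly INCREASING

Monotonically increasing


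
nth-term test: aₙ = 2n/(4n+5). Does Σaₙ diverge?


lim(n→∞) 2n/(4n+5) = 2/4 = 1/2  (divide numerator and denominator by n)
lim aₙ = 1/2 ≠ 0 → series DIVERGES

Diverges (lim aₙ = 1/2 ≠ 0)


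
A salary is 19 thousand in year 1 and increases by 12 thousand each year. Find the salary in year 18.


aₙ = a₁ + (n-1)d
= 19 + (18-1)×12
= 19 + 204
= 223

a_18 = 223


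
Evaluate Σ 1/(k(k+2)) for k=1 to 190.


1/(k(k+2)) = (1/2)·(1/k - 1/(k+2)) (partial fractions)
Telescoping: Σ = (1/2)·(1 + 1/2 - 1/191 - 1/192) = 54625/73344

Sum = 54625/73344


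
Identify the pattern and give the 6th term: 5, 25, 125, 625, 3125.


Pattern: geometric (r=5)
Terms: 5, 25, 125, 625, 3125
Next term = 15625

Next term = 15625


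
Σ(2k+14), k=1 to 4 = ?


Σ(2k+14) = 2·Σk + 14·n
= 2·10 + 14·4
= 20 + 56 = 76

Σ = 76


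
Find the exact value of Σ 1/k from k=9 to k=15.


Σₖ₌9^15 1/k = 1/9 + 1/10 + 1/11 + 1/12 + 1/13 + 1/14 + 1/15
= 21635/36036
≈ 0.6004

Sum = 21635/36036 ≈ 0.6004


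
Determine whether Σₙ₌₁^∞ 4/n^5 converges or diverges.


p-series test: Σ c/n^p converges if p > 1, diverges if p ≤ 1 (constant c > 0 doesn't affect convergence).
p = 5
5 > 1 → CONVERGES

Converges (p = 5 > 1)


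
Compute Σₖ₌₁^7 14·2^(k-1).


Sₙ = 14×(2^7 - 1)/(2 - 1)
= 14×(128 - 1)/1
= 14×127/1
= 1778

S_7 = 1778


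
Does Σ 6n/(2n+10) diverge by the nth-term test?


lim(n→∞) 6n/(2n+10) = 6/2 = 3  (divide numerator and denominator by n)
lim aₙ = 3 ≠ 0 → series DIVERGES

Diverges (lim aₙ = 3 ≠ 0)


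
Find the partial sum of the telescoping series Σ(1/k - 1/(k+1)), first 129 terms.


Telescoping: adjacent terms cancel.
= 1/1 - 1/130
= 1 - 1/130 = 129/130

Sum = 129/130


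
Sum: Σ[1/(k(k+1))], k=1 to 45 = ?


1/(k(k+1)) = 1/k - 1/(k+1) (partial fractions)
Telescoping: Σ = 1 - 1/46 = 45/46

Sum = 45/46


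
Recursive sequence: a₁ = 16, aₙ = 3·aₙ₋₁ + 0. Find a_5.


Computing step by step:
a_1 = 16
a_2 = 48
a_3 = 144
a_4 = 432
a_5 = 1296


a_5 = 1296


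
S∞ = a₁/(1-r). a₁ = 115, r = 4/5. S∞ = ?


S∞ = a₁/(1-r) = 115/(1 - 4/5)
= 115/(1/5)
= 575

S∞ = 575


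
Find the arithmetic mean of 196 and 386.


AM = (196 + 386)/2 = 582/2 = 291

AM = 291


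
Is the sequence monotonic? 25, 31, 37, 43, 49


Differences: 6, 6, 6, 6
All differences > 0 → strictly INCREASING

Monotonically increasing


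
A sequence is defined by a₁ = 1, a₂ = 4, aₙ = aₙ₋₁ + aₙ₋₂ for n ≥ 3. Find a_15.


Computing iteratively: 1, 4, 5, 9, 14, 23, 37, 60, 97, 157, 254, 411, ...
a_15 = 1741

a_15 = 1741


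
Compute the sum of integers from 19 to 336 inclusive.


Σₖ₌19^336 k = Σₖ₌₁^336 k − Σₖ₌₁^18 k
= 336·337/2 − 18·19/2
= 56616 − 171 = 56445

Σk = 56445


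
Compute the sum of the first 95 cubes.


n(n+1)/2 = 95×96/2 = 4560
Σk³ = 4560² = 20793600

Σk³ = 20793600


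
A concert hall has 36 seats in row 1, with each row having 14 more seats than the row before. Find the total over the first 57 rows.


aₙ = 36 + (57-1)×14 = 820
Sₙ = n(a₁+aₙ)/2 = 57×(36+820)/2
= 57×856/2 = 24396

S_57 = 24396


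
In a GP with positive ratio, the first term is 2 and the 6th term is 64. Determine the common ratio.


r^(n-1) = aₙ/a₁
r^5 = 64/2 = 32
r = 32^(1/5)
= 2

r = 2


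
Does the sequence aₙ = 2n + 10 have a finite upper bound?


aₙ = 2n + 10 → as n→∞, aₙ→∞
No finite upper bound exists
The sequence is UNBOUNDED

Unbounded (aₙ → ∞ as n → ∞)


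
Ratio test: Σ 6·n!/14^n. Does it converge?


aₙ = 6·n!/14^n
a_{n+1}/aₙ = (n+1)!/14^(n+1) × 14^n/n!  (constant 6 cancels)
= (n+1)/14
L = lim(n→∞) (n+1)/14 = ∞
L > 1 → series DIVERGES

Diverges (ratio test: L = ∞ > 1)


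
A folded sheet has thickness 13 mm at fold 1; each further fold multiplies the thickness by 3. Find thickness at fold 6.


aₙ = a₁·r^(n-1)
= 13×3^5
= 13×243
= 3159

a_6 = 3159


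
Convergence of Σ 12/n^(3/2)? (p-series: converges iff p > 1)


p-series test: Σ c/n^p converges if p > 1, diverges if p ≤ 1 (constant c > 0 doesn't affect convergence).
p = 3/2
3/2 > 1 → CONVERGES

Converges (p = 3/2 > 1)


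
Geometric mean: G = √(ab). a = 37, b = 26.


GM = √(37×26) = √962 = 31.0161

GM = 31.0161


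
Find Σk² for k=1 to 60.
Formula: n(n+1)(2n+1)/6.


n = 60
n(n+1)(2n+1)/6 = 60×61×121/6
= 442860/6 = 73810

Σk² = 73810


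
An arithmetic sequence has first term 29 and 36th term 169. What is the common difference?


d = (aₙ - a₁)/(n-1)
= (169 - 29)/(36-1)
= 140/35 = 4

d = 4


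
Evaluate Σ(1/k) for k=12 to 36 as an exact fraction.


Σₖ₌12^36 1/k = 1/12 + 1/13 + 1/14 + ... + 1/36
= 23820023125517/20629078984800
≈ 1.1547

Sum = 23820023125517/20629078984800 ≈ 1.1547


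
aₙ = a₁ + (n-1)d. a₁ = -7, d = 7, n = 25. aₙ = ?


aₙ = a₁ + (n-1)d
= -7 + (25-1)×7
= -7 + 168
= 161

a_25 = 161


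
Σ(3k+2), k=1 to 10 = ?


Σ(3k+2) = 3·Σk + 2·n
= 3·55 + 2·10
= 165 + 20 = 185

Σ = 185


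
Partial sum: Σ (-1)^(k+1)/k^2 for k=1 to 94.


S = 1 - 1/4 + 1/9 - 1/16 + 1/25 - 1/36 + 1/49 - 1/64 ± ...
= 0.8224
(Full series converges to +π²/12 ≈ +0.8225)

S_94 = 0.8224


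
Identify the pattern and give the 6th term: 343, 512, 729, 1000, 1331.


Pattern: perfect cubes: n³
Terms: 343, 512, 729, 1000, 1331
Next term = 1728

Next term = 1728


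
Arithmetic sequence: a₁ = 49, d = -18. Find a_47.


aₙ = a₁ + (n-1)d
= 49 + (47-1)×-18
= 49 - 828
= -779

a_47 = -779


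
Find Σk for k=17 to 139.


Σₖ₌17^139 k = Σₖ₌₁^139 k − Σₖ₌₁^16 k
= 139·140/2 − 16·17/2
= 9730 − 136 = 9594

Σk = 9594


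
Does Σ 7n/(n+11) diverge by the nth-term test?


lim(n→∞) 7n/(n+11) = 7/1 = 7  (divide numerator and denominator by n)
lim aₙ = 7 ≠ 0 → series DIVERGES

Diverges (lim aₙ = 7 ≠ 0)


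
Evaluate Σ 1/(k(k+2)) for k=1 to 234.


1/(k(k+2)) = (1/2)·(1/k - 1/(k+2)) (partial fractions)
Telescoping: Σ = (1/2)·(1 + 1/2 - 1/235 - 1/236) = 82719/110920

Sum = 82719/110920


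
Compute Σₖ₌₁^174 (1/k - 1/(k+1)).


Telescoping: adjacent terms cancel.
= 1/1 - 1/175
= 1 - 1/175 = 174/175

Sum = 174/175


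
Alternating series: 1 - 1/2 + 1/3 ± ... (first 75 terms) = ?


S = 1 - 1/2 + 1/3 - 1/4 + 1/5 - 1/6 + 1/7 - 1/8 ± ...
= 0.6998
(Full series converges to +ln(2) ≈ +0.6931)

S_75 = 0.6998


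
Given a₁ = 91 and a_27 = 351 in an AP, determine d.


d = (aₙ - a₁)/(n-1)
= (351 - 91)/(27-1)
= 260/26 = 10

d = 10


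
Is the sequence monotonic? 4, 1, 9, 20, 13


Differences: -3, 8, 11, -7
Difference at position 2 is +8 (> 0) but position 1 is -3 (< 0) — sequence both rises and falls
→ NOT monotonic

Not monotonic


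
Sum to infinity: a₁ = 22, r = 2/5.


S∞ = a₁/(1-r) = 22/(1 - 2/5)
= 22/(3/5)
= 110/3

S∞ = 110/3


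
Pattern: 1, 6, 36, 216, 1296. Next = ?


Pattern: geometric (r=6)
Terms: 1, 6, 36, 216, 1296
Next term = 7776

Next term = 7776


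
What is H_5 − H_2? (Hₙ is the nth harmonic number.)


Σₖ₌3^5 1/k = 1/3 + 1/4 + 1/5
= 47/60
≈ 0.7833

Sum = 47/60 ≈ 0.7833


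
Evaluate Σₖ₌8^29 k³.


Σₖ₌8^29 k³ = [29·30/2]² − [7·8/2]²
= 189225 − 784 = 188441

Σk³ = 188441


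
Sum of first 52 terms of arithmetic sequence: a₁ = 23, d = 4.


aₙ = 23 + (52-1)×4 = 227
Sₙ = n(a₁+aₙ)/2 = 52×(23+227)/2
= 52×250/2 = 6500

S_52 = 6500


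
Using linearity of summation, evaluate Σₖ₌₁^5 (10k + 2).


Σ(10k+2) = 10·Σk + 2·n
= 10·15 + 2·5
= 150 + 10 = 160

Σ = 160


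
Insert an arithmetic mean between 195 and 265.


AM = (195 + 265)/2 = 460/2 = 230

AM = 230


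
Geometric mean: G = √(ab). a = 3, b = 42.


GM = √(3×42) = √126 = 11.225

GM = 11.225


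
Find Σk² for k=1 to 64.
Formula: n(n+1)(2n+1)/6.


n = 64
n(n+1)(2n+1)/6 = 64×65×129/6
= 536640/6 = 89440

Σk² = 89440


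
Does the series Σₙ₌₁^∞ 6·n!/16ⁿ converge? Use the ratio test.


aₙ = 6·n!/16^n
a_{n+1}/aₙ = (n+1)!/16^(n+1) × 16^n/n!  (constant 6 cancels)
= (n+1)/16
L = lim(n→∞) (n+1)/16 = ∞
L > 1 → series DIVERGES

Diverges (ratio test: L = ∞ > 1)


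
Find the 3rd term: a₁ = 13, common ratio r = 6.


aₙ = a₁·r^(n-1)
= 13×6^2
= 13×36
= 468

a_3 = 468


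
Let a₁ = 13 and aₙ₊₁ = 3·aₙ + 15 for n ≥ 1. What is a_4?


Computing step by step:
a_1 = 13
a_2 = 54
a_3 = 177
a_4 = 546


a_4 = 546


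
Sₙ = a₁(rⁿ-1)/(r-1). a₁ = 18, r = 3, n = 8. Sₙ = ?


Sₙ = 18×(3^8 - 1)/(3 - 1)
= 18×(6561 - 1)/2
= 18×6560/2
= 59040

S_8 = 59040


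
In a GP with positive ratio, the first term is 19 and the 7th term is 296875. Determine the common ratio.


r^(n-1) = aₙ/a₁
r^6 = 296875/19 = 15625
r = 15625^(1/6)
= ±5; taking r > 0 gives r = 5

r = 5


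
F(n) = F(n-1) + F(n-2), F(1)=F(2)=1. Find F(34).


Fibonacci sequence: 1, 1, 2, 3, 5, 8, 13, 21, 34, 55, 89, ...
F(34) = 5702887

F(34) = 5702887


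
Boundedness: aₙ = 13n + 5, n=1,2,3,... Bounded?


aₙ = 13n + 5 → as n→∞, aₙ→∞
No finite upper bound exists
The sequence is UNBOUNDED

Unbounded (aₙ → ∞ as n → ∞)


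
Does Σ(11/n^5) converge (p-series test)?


p-series test: Σ c/n^p converges if p > 1, diverges if p ≤ 1 (constant c > 0 doesn't affect convergence).
p = 5
5 > 1 → CONVERGES

Converges (p = 5 > 1)


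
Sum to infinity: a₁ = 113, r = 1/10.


S∞ = a₁/(1-r) = 113/(1 - 1/10)
= 113/(9/10)
= 1130/9

S∞ = 1130/9


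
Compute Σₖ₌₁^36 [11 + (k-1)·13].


aₙ = 11 + (36-1)×13 = 466
Sₙ = n(a₁+aₙ)/2 = 36×(11+466)/2
= 36×477/2 = 8586

S_36 = 8586


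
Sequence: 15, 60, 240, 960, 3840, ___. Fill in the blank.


Pattern: geometric (r=4)
Terms: 15, 60, 240, 960, 3840
Next term = 15360

Next term = 15360


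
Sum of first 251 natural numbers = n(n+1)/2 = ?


n(n+1)/2 = 251×252/2 = 63252/2 = 31626

Σk = 31626


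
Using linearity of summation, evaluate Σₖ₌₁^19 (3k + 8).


Σ(3k+8) = 3·Σk + 8·n
= 3·190 + 8·19
= 570 + 152 = 722

Σ = 722


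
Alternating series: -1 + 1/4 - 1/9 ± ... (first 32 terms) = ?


S = -1 + 1/4 - 1/9 + 1/16 - 1/25 + 1/36 - 1/49 + 1/64 ± ...
= -0.822
(Full series converges to -π²/12 ≈ -0.8225)

S_32 = -0.822


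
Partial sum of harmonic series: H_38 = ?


H_38 = 1/1 + 1/2 + 1/3 + ... + 1/38
= 2053580969474233/485721041551200
≈ 4.2279

H_38 = 2053580969474233/485721041551200 ≈ 4.2279


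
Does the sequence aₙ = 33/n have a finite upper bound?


a₁ = 33, a₂ = 33/2, a₃ = 33/3, ...
0 < aₙ ≤ 33 for all n ≥ 1
Lower bound: 0, Upper bound: 33
The sequence IS bounded

Bounded (0 < aₙ ≤ 33)


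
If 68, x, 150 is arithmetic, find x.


AM = (68 + 150)/2 = 218/2 = 109

AM = 109


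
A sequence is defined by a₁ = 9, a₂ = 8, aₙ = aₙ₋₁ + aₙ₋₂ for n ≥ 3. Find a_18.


Computing iteratively: 9, 8, 17, 25, 42, 67, 109, 176, 285, 461, 746, 1207, ...
a_18 = 21659

a_18 = 21659


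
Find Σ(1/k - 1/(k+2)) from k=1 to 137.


Telescoping with gap 2: two head and two tail terms survive.
= (1 + 1/2) - (1/138 + 1/139)
= 3/2 - 1/138 - 1/139 = 14248/9591

Sum = 14248/9591


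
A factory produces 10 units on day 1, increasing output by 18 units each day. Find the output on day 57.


aₙ = a₁ + (n-1)d
= 10 + (57-1)×18
= 10 + 1008
= 1018

a_57 = 1018


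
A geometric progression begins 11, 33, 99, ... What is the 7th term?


aₙ = a₁·r^(n-1)
= 11×3^6
= 11×729
= 8019

a_7 = 8019


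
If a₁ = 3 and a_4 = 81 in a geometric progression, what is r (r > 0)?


r^(n-1) = aₙ/a₁
r^3 = 81/3 = 27
r = 27^(1/3)
= 3

r = 3


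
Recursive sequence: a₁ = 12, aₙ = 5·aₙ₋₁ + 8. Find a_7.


Computing step by step:
a_1 = 12
a_2 = 68
a_3 = 348
a_4 = 1748
a_5 = 8748
a_6 = 43748
a_7 = 218748


a_7 = 218748


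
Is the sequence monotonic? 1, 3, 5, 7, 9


Differences: 2, 2, 2, 2
All differences > 0 → strictly INCREASING

Monotonically increasing


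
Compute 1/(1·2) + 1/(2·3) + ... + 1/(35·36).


1/(k(k+1)) = 1/k - 1/(k+1) (partial fractions)
Telescoping: Σ = 1 - 1/36 = 35/36

Sum = 35/36


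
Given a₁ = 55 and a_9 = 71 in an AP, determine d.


d = (aₙ - a₁)/(n-1)
= (71 - 55)/(9-1)
= 16/8 = 2

d = 2


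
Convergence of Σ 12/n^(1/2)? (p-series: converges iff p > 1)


p-series test: Σ c/n^p converges if p > 1, diverges if p ≤ 1 (constant c > 0 doesn't affect convergence).
p = 1/2
1/2 ≤ 1 → DIVERGES

Diverges (p = 1/2 ≤ 1)


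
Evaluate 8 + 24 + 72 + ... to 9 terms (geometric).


Sₙ = 8×(3^9 - 1)/(3 - 1)
= 8×(19683 - 1)/2
= 8×19682/2
= 78728

S_9 = 78728


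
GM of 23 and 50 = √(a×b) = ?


GM = √(23×50) = √1150 = 33.9116

GM = 33.9116


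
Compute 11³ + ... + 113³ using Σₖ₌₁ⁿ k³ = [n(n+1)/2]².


Σₖ₌11^113 k³ = [113·114/2]² − [10·11/2]²
= 41486481 − 3025 = 41483456

Σk³ = 41483456


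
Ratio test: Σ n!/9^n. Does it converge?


aₙ = n!/9^n
a_{n+1}/aₙ = (n+1)!/9^(n+1) × 9^n/n!
= (n+1)/9
L = lim(n→∞) (n+1)/9 = ∞
L > 1 → series DIVERGES

Diverges (ratio test: L = ∞ > 1)


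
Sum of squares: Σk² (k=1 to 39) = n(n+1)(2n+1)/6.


n = 39
n(n+1)(2n+1)/6 = 39×40×79/6
= 123240/6 = 20540

Σk² = 20540


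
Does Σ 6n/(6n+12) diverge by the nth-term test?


lim(n→∞) 6n/(6n+12) = 6/6 = 1  (divide numerator and denominator by n)
lim aₙ = 1 ≠ 0 → series DIVERGES

Diverges (lim aₙ = 1 ≠ 0)


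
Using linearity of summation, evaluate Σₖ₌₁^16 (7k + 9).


Σ(7k+9) = 7·Σk + 9·n
= 7·136 + 9·16
= 952 + 144 = 1096

Σ = 1096


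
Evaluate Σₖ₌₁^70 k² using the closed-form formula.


n = 70
n(n+1)(2n+1)/6 = 70×71×141/6
= 700770/6 = 116795

Σk² = 116795


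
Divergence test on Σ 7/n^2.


lim(n→∞) 7/n^2 = 0
lim aₙ = 0 → nth-term test is INCONCLUSIVE
(Need other tests; this is actually a convergent p-series with p=2 > 1)

Inconclusive (lim aₙ = 0; need another test)


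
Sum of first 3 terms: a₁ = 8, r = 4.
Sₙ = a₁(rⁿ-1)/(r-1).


Sₙ = 8×(4^3 - 1)/(4 - 1)
= 8×(64 - 1)/3
= 8×63/3
= 168

S_3 = 168


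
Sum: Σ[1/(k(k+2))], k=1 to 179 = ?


1/(k(k+2)) = (1/2)·(1/k - 1/(k+2)) (partial fractions)
Telescoping: Σ = (1/2)·(1 + 1/2 - 1/180 - 1/181) = 48509/65160

Sum = 48509/65160


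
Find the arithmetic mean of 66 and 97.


AM = (66 + 97)/2 = 163/2 = 81.5

AM = 81.5


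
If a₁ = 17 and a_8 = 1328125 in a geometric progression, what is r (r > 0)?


r^(n-1) = aₙ/a₁
r^7 = 1328125/17 = 78125
r = 78125^(1/7)
= 5

r = 5


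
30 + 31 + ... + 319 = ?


Σₖ₌30^319 k = Σₖ₌₁^319 k − Σₖ₌₁^29 k
= 319·320/2 − 29·30/2
= 51040 − 435 = 50605

Σk = 50605


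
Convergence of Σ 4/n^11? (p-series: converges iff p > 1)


p-series test: Σ c/n^p converges if p > 1, diverges if p ≤ 1 (constant c > 0 doesn't affect convergence).
p = 11
11 > 1 → CONVERGES

Converges (p = 11 > 1)


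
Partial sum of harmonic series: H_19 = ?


H_19 = 1/1 + 1/2 + 1/3 + ... + 1/19
= 275295799/77597520
≈ 3.5477

H_19 = 275295799/77597520 ≈ 3.5477


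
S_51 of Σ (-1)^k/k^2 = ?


S = -1 + 1/4 - 1/9 + 1/16 - 1/25 + 1/36 - 1/49 + 1/64 ± ...
= -0.8227
(Full series converges to -π²/12 ≈ -0.8225)

S_51 = -0.8227


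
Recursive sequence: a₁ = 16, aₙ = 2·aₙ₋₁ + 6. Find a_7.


Computing step by step:
a_1 = 16
a_2 = 38
a_3 = 82
a_4 = 170
a_5 = 346
a_6 = 698
a_7 = 1402


a_7 = 1402


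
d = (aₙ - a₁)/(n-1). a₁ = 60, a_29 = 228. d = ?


d = (aₙ - a₁)/(n-1)
= (228 - 60)/(29-1)
= 168/28 = 6

d = 6


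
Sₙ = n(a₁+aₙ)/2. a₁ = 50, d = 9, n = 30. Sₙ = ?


aₙ = 50 + (30-1)×9 = 311
Sₙ = n(a₁+aₙ)/2 = 30×(50+311)/2
= 30×361/2 = 5415

S_30 = 5415


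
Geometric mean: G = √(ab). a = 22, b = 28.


GM = √(22×28) = √616 = 24.8193

GM = 24.8193


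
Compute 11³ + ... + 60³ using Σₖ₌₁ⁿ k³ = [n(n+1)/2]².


Σₖ₌11^60 k³ = [60·61/2]² − [10·11/2]²
= 3348900 − 3025 = 3345875

Σk³ = 3345875


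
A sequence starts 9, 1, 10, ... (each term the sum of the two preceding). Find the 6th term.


Computing iteratively: 9, 1, 10, 11, 21, 32
a_6 = 32

a_6 = 32


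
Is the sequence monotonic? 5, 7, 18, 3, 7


Differences: 2, 11, -15, 4
Difference at position 1 is +2 (> 0) but position 3 is -15 (< 0) — sequence both rises and falls
→ NOT monotonic

Not monotonic


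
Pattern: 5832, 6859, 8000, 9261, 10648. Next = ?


Pattern: perfect cubes: n³
Terms: 5832, 6859, 8000, 9261, 10648
Next term = 12167

Next term = 12167


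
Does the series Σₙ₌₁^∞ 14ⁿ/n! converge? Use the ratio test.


aₙ = 14^n/n!
a_{n+1}/aₙ = 14^(n+1)/(n+1)! × n!/14^n
= 14/(n+1)
L = lim(n→∞) 14/(n+1) = 0
L < 1 → series CONVERGES

Converges (ratio test: L = 0 < 1)


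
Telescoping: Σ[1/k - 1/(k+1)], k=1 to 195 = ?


Telescoping: adjacent terms cancel.
= 1/1 - 1/196
= 1 - 1/196 = 195/196

Sum = 195/196


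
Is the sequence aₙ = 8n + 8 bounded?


aₙ = 8n + 8 → as n→∞, aₙ→∞
No finite upper bound exists
The sequence is UNBOUNDED

Unbounded (aₙ → ∞ as n → ∞)


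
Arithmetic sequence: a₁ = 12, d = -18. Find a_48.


aₙ = a₁ + (n-1)d
= 12 + (48-1)×-18
= 12 - 846
= -834

a_48 = -834


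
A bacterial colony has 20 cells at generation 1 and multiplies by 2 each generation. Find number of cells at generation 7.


aₙ = a₁·r^(n-1)
= 20×2^6
= 20×64
= 1280

a_7 = 1280


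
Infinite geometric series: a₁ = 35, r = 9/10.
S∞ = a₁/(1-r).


S∞ = a₁/(1-r) = 35/(1 - 9/10)
= 35/(1/10)
= 350

S∞ = 350


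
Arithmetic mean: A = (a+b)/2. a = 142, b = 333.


AM = (142 + 333)/2 = 475/2 = 237.5

AM = 237.5


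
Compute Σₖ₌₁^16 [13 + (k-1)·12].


aₙ = 13 + (16-1)×12 = 193
Sₙ = n(a₁+aₙ)/2 = 16×(13+193)/2
= 16×206/2 = 1648

S_16 = 1648


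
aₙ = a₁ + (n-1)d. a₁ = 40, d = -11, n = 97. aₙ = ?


aₙ = a₁ + (n-1)d
= 40 + (97-1)×-11
= 40 - 1056
= -1016

a_97 = -1016


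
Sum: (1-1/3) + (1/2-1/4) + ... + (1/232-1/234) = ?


Telescoping with gap 2: two head and two tail terms survive.
= (1 + 1/2) - (1/233 + 1/234)
= 3/2 - 1/233 - 1/234 = 40658/27261

Sum = 40658/27261


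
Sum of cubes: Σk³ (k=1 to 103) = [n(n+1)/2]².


n(n+1)/2 = 103×104/2 = 5356
Σk³ = 5356² = 28686736

Σk³ = 28686736


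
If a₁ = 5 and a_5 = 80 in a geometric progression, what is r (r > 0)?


r^(n-1) = aₙ/a₁
r^4 = 80/5 = 16
r = 16^(1/4)
= ±2; taking r > 0 gives r = 2

r = 2


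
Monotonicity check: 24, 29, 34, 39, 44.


Differences: 5, 5, 5, 5
All differences > 0 → strictly INCREASING

Monotonically increasing


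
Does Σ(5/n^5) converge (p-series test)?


p-series test: Σ c/n^p converges if p > 1, diverges if p ≤ 1 (constant c > 0 doesn't affect convergence).
p = 5
5 > 1 → CONVERGES

Converges (p = 5 > 1)


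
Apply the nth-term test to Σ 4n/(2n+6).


lim(n→∞) 4n/(2n+6) = 4/2 = 2  (divide numerator and denominator by n)
lim aₙ = 2 ≠ 0 → series DIVERGES

Diverges (lim aₙ = 2 ≠ 0)


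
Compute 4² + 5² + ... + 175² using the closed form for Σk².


Σₖ₌4^175 k² = Σₖ₌₁^175 k² − Σₖ₌₁^3 k²
= 175·176·351/6 − 3·4·7/6
= 1801800 − 14 = 1801786

Σk² = 1801786


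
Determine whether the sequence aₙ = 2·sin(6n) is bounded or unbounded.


For all n, -1 ≤ sin(6n) ≤ 1, so -2 ≤ 2·sin(6n) ≤ 2
Lower bound: -2, Upper bound: 2
The sequence IS bounded

Bounded (-2 ≤ aₙ ≤ 2)


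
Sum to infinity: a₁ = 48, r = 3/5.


S∞ = a₁/(1-r) = 48/(1 - 3/5)
= 48/(2/5)
= 120

S∞ = 120


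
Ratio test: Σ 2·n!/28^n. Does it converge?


aₙ = 2·n!/28^n
a_{n+1}/aₙ = (n+1)!/28^(n+1) × 28^n/n!  (constant 2 cancels)
= (n+1)/28
L = lim(n→∞) (n+1)/28 = ∞
L > 1 → series DIVERGES

Diverges (ratio test: L = ∞ > 1)


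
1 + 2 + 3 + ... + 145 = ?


n(n+1)/2 = 145×146/2 = 21170/2 = 10585

Σk = 10585


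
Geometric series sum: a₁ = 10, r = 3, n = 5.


Sₙ = 10×(3^5 - 1)/(3 - 1)
= 10×(243 - 1)/2
= 10×242/2
= 1210

S_5 = 1210


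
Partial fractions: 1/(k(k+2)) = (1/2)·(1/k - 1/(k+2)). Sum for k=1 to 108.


1/(k(k+2)) = (1/2)·(1/k - 1/(k+2)) (partial fractions)
Telescoping: Σ = (1/2)·(1 + 1/2 - 1/109 - 1/110) = 8883/11990

Sum = 8883/11990


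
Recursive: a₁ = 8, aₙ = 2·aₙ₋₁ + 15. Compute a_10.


Computing step by step:
a_1 = 8
a_2 = 31
a_3 = 77
a_4 = 169
a_5 = 353
a_6 = 721
a_7 = 1457
a_8 = 2929
a_9 = 5873
a_10 = 11761


a_10 = 11761


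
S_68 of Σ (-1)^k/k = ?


S = -1 + 1/2 - 1/3 + 1/4 - 1/5 + 1/6 - 1/7 + 1/8 ± ...
= -0.6858
(Full series converges to -ln(2) ≈ -0.6931)

S_68 = -0.6858


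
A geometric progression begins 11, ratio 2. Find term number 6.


aₙ = a₁·r^(n-1)
= 11×2^5
= 11×32
= 352

a_6 = 352


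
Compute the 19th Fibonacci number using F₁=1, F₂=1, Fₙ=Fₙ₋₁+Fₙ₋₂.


Fibonacci sequence: 1, 1, 2, 3, 5, 8, 13, 21, 34, 55, 89, ...
F(19) = 4181

F(19) = 4181


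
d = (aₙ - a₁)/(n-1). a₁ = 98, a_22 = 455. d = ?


d = (aₙ - a₁)/(n-1)
= (455 - 98)/(22-1)
= 357/21 = 17

d = 17


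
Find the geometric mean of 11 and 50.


GM = √(11×50) = √550 = 23.4521

GM = 23.4521


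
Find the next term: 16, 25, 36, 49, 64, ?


Pattern: perfect squares: n²
Terms: 16, 25, 36, 49, 64
Next term = 81

Next term = 81


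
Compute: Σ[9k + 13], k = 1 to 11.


Σ(9k+13) = 9·Σk + 13·n
= 9·66 + 13·11
= 594 + 143 = 737

Σ = 737


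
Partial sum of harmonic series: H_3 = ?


H_3 = 1/1 + 1/2 + 1/3
= 11/6
≈ 1.8333

H_3 = 11/6 ≈ 1.8333


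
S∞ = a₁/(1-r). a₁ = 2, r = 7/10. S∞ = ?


S∞ = a₁/(1-r) = 2/(1 - 7/10)
= 2/(3/10)
= 20/3

S∞ = 20/3


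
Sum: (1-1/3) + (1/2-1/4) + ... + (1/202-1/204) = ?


Telescoping with gap 2: two head and two tail terms survive.
= (1 + 1/2) - (1/203 + 1/204)
= 3/2 - 1/203 - 1/204 = 61711/41412

Sum = 61711/41412


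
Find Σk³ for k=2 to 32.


Σₖ₌2^32 k³ = [32·33/2]² − [1·2/2]²
= 278784 − 1 = 278783

Σk³ = 278783


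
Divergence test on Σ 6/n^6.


lim(n→∞) 6/n^6 = 0
lim aₙ = 0 → nth-term test is INCONCLUSIVE
(Need other tests; this is actually a convergent p-series with p=6 > 1)

Inconclusive (lim aₙ = 0; need another test)


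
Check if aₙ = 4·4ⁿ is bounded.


aₙ = 4·4ⁿ → as n→∞, aₙ→∞ (since base 4 > 1)
No finite upper bound exists
The sequence is UNBOUNDED

Unbounded (aₙ → ∞ as n → ∞)


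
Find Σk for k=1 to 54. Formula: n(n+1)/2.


n(n+1)/2 = 54×55/2 = 2970/2 = 1485

Σk = 1485


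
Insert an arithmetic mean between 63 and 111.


AM = (63 + 111)/2 = 174/2 = 87

AM = 87


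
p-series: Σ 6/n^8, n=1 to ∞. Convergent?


p-series test: Σ c/n^p converges if p > 1, diverges if p ≤ 1 (constant c > 0 doesn't affect convergence).
p = 8
8 > 1 → CONVERGES

Converges (p = 8 > 1)


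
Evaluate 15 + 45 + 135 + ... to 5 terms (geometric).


Sₙ = 15×(3^5 - 1)/(3 - 1)
= 15×(243 - 1)/2
= 15×242/2
= 1815

S_5 = 1815


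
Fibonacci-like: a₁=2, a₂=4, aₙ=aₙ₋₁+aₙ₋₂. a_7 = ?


Computing iteratively: 2, 4, 6, 10, 16, 26, 42
a_7 = 42

a_7 = 42


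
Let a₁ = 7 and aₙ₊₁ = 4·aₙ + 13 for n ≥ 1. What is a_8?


Computing step by step:
a_1 = 7
a_2 = 41
a_3 = 177
a_4 = 721
a_5 = 2897
a_6 = 11601
a_7 = 46417
a_8 = 185681


a_8 = 185681


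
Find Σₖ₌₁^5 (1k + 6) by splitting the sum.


Σ(1k+6) = 1·Σk + 6·n
= 1·15 + 6·5
= 15 + 30 = 45

Σ = 45


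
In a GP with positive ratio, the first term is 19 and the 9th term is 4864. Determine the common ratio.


r^(n-1) = aₙ/a₁
r^8 = 4864/19 = 256
r = 256^(1/8)
= ±2; taking r > 0 gives r = 2

r = 2


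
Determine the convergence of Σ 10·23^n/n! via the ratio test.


aₙ = 10·23^n/n!
a_{n+1}/aₙ = 23^(n+1)/(n+1)! × n!/23^n  (constant 10 cancels)
= 23/(n+1)
L = lim(n→∞) 23/(n+1) = 0
L < 1 → series CONVERGES

Converges (ratio test: L = 0 < 1)


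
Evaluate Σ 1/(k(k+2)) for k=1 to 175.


1/(k(k+2)) = (1/2)·(1/k - 1/(k+2)) (partial fractions)
Telescoping: Σ = (1/2)·(1 + 1/2 - 1/176 - 1/177) = 46375/62304

Sum = 46375/62304


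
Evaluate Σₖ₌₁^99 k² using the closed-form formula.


n = 99
n(n+1)(2n+1)/6 = 99×100×199/6
= 1970100/6 = 328350

Σk² = 328350


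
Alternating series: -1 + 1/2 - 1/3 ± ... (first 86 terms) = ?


S = -1 + 1/2 - 1/3 + 1/4 - 1/5 + 1/6 - 1/7 + 1/8 ± ...
= -0.6874
(Full series converges to -ln(2) ≈ -0.6931)

S_86 = -0.6874


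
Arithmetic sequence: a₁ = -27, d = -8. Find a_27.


aₙ = a₁ + (n-1)d
= -27 + (27-1)×-8
= -27 - 208
= -235

a_27 = -235


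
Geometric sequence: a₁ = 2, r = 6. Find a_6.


aₙ = a₁·r^(n-1)
= 2×6^5
= 2×7776
= 15552

a_6 = 15552


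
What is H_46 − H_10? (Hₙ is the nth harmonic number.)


Σₖ₌11^46 1/k = 1/11 + 1/12 + 1/13 + ... + 1/46
= 14013700200836821609/9419588158802421600
≈ 1.4877

Sum = 14013700200836821609/9419588158802421600 ≈ 1.4877


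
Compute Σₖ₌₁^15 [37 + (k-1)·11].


aₙ = 37 + (15-1)×11 = 191
Sₙ = n(a₁+aₙ)/2 = 15×(37+191)/2
= 15×228/2 = 1710

S_15 = 1710


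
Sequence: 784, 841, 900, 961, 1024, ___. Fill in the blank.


Pattern: perfect squares: n²
Terms: 784, 841, 900, 961, 1024
Next term = 1089

Next term = 1089


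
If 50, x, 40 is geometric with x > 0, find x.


GM = √(50×40) = √2000 = 44.7214

GM = 44.7214


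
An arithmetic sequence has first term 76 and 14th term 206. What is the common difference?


d = (aₙ - a₁)/(n-1)
= (206 - 76)/(14-1)
= 130/13 = 10

d = 10


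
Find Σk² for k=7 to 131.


Σₖ₌7^131 k² = Σₖ₌₁^131 k² − Σₖ₌₁^6 k²
= 131·132·263/6 − 6·7·13/6
= 757966 − 91 = 757875

Σk² = 757875


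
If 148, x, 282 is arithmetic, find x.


AM = (148 + 282)/2 = 430/2 = 215

AM = 215


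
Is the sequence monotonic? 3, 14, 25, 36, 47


Differences: 11, 11, 11, 11
All differences > 0 → strictly INCREASING

Monotonically increasing


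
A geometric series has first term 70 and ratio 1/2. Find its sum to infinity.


S∞ = a₁/(1-r) = 70/(1 - 1/2)
= 70/(1/2)
= 140

S∞ = 140
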